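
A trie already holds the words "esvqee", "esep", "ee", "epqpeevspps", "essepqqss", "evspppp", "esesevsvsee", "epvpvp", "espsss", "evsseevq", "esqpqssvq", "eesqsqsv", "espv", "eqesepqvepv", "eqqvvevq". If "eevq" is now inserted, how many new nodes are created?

Walking "eevq" from the root, the first 2 characters ("ee") follow existing edges; "v" is the first miss.
So 4 − 2 = 2 new nodes.

2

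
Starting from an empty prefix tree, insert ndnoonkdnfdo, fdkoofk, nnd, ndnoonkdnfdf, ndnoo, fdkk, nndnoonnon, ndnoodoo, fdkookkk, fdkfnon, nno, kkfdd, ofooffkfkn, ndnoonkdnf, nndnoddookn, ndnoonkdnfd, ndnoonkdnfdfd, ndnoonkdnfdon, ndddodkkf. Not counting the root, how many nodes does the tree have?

Insert word by word; a character creates a node only if that edge doesn't already exist:
  "ndnoonkdnfdo" → 12 new (n, d, n, o, o, n, k, d, n, f, d, o)
  "fdkoofk" → 7 new (f, d, k, o, o, f, k)
  "nnd" → prefix "n" already present; 2 new (n, d)
  "ndnoonkdnfdf" → prefix "ndnoonkdnfd" already present; 1 new (f)
  "ndnoo" → prefix "ndnoo" already present; 0 new (none)
  "fdkk" → prefix "fdk" already present; 1 new (k)
  "nndnoonnon" → prefix "nnd" already present; 7 new (n, o, o, n, n, o, n)
  "ndnoodoo" → prefix "ndnoo" already present; 3 new (d, o, o)
  "fdkookkk" → prefix "fdkoo" already present; 3 new (k, k, k)
  "fdkfnon" → prefix "fdk" already present; 4 new (f, n, o, n)
  "nno" → prefix "nn" already present; 1 new (o)
  "kkfdd" → 5 new (k, k, f, d, d)
  "ofooffkfkn" → 10 new (o, f, o, o, f, f, k, f, k, n)
  "ndnoonkdnf" → prefix "ndnoonkdnf" already present; 0 new (none)
  "nndnoddookn" → prefix "nndno" already present; 6 new (d, d, o, o, k, n)
  "ndnoonkdnfd" → prefix "ndnoonkdnfd" already present; 0 new (none)
  "ndnoonkdnfdfd" → prefix "ndnoonkdnfdf" already present; 1 new (d)
  "ndnoonkdnfdon" → prefix "ndnoonkdnfdo" already present; 1 new (n)
  "ndddodkkf" → prefix "nd" already present; 7 new (d, d, o, d, k, k, f)
Total nodes = 12 + 7 + 2 + 1 + 0 + 1 + 7 + 3 + 3 + 4 + 1 + 5 + 10 + 0 + 6 + 0 + 1 + 1 + 7 = 71

71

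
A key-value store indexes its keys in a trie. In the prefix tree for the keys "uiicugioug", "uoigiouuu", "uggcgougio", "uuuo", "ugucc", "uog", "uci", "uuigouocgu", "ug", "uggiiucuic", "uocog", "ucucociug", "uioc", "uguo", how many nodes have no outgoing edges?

13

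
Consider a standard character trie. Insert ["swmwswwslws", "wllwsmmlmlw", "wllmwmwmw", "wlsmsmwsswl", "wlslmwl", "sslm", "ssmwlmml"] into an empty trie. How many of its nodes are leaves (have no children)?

A leaf is a node with no children — equivalently, the end of a word that is not a proper prefix of any other stored word.
Those words: "sslm", "ssmwlmml", "swmwswwslws", "wllmwmwmw", "wllwsmmlmlw", "wlslmwl", "wlsmsmwsswl"
Leaf count: 7

7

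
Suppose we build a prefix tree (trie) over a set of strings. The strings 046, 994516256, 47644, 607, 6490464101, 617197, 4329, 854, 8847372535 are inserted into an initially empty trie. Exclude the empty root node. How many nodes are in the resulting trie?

Trace insertions, counting only characters that open a new branch:
  "046" → 3 new (0, 4, 6)
  "994516256" → 9 new (9, 9, 4, 5, 1, 6, 2, 5, 6)
  "47644" → 5 new (4, 7, 6, 4, 4)
  "607" → 3 new (6, 0, 7)
  "6490464101" → prefix "6" already present; 9 new (4, 9, 0, 4, 6, 4, 1, 0, 1)
  "617197" → prefix "6" already present; 5 new (1, 7, 1, 9, 7)
  "4329" → prefix "4" already present; 3 new (3, 2, 9)
  "854" → 3 new (8, 5, 4)
  "8847372535" → prefix "8" already present; 9 new (8, 4, 7, 3, 7, 2, 5, 3, 5)
Total nodes = 3 + 9 + 5 + 3 + 9 + 5 + 3 + 3 + 9 = 49

49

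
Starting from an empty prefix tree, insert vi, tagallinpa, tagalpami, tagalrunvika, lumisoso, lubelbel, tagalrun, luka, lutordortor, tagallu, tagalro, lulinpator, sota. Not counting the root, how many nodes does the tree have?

For each word, the new-node count is its length minus the longest prefix already in the trie:
  "vi" → 2 new (v, i)
  "tagallinpa" → 10 new (t, a, g, a, l, l, i, n, p, a)
  "tagalpami" → prefix "tagal" already present; 4 new (p, a, m, i)
  "tagalrunvika" → prefix "tagal" already present; 7 new (r, u, n, v, i, k, a)
  "lumisoso" → 8 new (l, u, m, i, s, o, s, o)
  "lubelbel" → prefix "lu" already present; 6 new (b, e, l, b, e, l)
  "tagalrun" → prefix "tagalrun" already present; 0 new (none)
  "luka" → prefix "lu" already present; 2 new (k, a)
  "lutordortor" → prefix "lu" already present; 9 new (t, o, r, d, o, r, t, o, r)
  "tagallu" → prefix "tagall" already present; 1 new (u)
  "tagalro" → prefix "tagalr" already present; 1 new (o)
  "lulinpator" → prefix "lu" already present; 8 new (l, i, n, p, a, t, o, r)
  "sota" → 4 new (s, o, t, a)
Total nodes = 2 + 10 + 4 + 7 + 8 + 6 + 0 + 2 + 9 + 1 + 1 + 8 + 4 = 62

62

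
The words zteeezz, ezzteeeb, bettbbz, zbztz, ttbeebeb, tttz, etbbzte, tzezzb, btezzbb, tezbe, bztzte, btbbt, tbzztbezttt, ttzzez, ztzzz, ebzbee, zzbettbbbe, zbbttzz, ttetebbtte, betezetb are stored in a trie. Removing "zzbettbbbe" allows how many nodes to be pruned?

9

A node on "zzbettbbbe"'s path can go only if nothing else ends at it or branches off below it.
The suffix "zbettbbbe" (9 nodes) is used only by "zzbettbbbe"; the node for "z" still has the child "t", so pruning stops there.
Nodes removed: 9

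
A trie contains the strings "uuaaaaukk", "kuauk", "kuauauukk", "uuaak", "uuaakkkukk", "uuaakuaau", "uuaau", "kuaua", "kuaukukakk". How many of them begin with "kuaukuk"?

1

Filter for entries beginning with "kuaukuk":
Matches: "kuaukukakk"
Count: 1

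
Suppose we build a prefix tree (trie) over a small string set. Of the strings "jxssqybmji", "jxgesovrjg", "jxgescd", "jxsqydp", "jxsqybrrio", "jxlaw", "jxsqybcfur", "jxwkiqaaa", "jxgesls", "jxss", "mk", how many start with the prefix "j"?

10

Filter for entries beginning with "j":
Words under "j": jxgescd, jxgesls, jxgesovrjg, jxlaw, jxsqybcfur, jxsqybrrio, jxsqydp, jxss, jxssqybmji, jxwkiqaaa
Count: 10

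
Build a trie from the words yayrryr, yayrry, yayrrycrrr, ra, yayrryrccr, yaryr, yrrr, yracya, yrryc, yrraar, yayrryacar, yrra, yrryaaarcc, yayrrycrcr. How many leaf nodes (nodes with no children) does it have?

11

Leaves are exactly the stored words that no other stored word extends.
Those words: "ra", "yaryr", "yayrryacar", "yayrrycrcr", "yayrrycrrr", "yayrryrccr", "yracya", "yrraar", "yrrr", "yrryaaarcc", "yrryc"
Leaf count: 11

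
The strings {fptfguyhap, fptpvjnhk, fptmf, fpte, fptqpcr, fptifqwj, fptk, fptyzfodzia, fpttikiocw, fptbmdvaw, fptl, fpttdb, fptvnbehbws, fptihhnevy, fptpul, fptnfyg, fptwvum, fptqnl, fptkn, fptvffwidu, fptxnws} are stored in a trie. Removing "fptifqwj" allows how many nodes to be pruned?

Walk "fptifqwj" from the leaf back toward the root, removing each node that no remaining word uses.
The suffix "fqwj" (4 nodes) is used only by "fptifqwj"; the node for "fpti" still has the child "h", so pruning stops there.
Nodes removed: 4

4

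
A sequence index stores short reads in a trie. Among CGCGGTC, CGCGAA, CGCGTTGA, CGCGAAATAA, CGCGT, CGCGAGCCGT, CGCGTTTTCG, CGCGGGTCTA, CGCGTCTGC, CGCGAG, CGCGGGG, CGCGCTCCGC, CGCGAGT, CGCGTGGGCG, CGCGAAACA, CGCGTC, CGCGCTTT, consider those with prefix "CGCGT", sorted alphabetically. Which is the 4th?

DFS of the "CGCGT" subtree visits, in order: "CGCGT", "CGCGTC", "CGCGTCTGC", "CGCGTGGGCG", "CGCGTTGA", "CGCGTTTTCG"
The 4th is CGCGTGGGCG.

CGCGTGGGCG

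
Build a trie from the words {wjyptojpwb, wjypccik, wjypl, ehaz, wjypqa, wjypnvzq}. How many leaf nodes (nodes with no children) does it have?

6

Leaves are exactly the stored words that no other stored word extends.
Those words: "ehaz", "wjypccik", "wjypl", "wjypnvzq", "wjypqa", "wjyptojpwb"
Leaf count: 6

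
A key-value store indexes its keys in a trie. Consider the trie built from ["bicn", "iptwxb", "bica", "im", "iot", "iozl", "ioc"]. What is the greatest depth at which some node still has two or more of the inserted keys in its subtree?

Equivalently: take the maximum, over all pairs, of their longest common prefix length.
"bica" and "bicn" agree on "bic" (3 characters) before diverging; nothing deeper is shared.
Longest shared-prefix length: 3

3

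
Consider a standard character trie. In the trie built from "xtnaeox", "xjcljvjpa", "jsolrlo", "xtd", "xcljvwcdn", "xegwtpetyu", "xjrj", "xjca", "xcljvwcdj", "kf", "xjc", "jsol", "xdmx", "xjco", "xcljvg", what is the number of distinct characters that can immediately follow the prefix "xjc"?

3

The children of the "xjc" node are the distinct next characters among strings starting with "xjc".
Distinct next characters after "xjc": a, l, o.
That node has 3 child edges.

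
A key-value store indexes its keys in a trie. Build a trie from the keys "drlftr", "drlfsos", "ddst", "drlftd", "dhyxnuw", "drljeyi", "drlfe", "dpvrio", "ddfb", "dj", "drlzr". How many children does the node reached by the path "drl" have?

The children of the "drl" node are the distinct next characters among strings starting with "drl".
Characters that immediately follow "drl" among the stored strings: {f, j, z}.
That node has 3 child edges.

3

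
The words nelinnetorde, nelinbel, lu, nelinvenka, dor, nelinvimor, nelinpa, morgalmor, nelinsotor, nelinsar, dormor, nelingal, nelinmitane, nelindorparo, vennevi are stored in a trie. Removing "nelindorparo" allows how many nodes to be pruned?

7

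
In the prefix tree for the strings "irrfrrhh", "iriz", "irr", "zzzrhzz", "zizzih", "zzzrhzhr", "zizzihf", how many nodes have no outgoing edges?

5

Leaves are exactly the stored words that no other stored word extends.
Those words: "iriz", "irrfrrhh", "zizzihf", "zzzrhzhr", "zzzrhzz"
Leaf count: 5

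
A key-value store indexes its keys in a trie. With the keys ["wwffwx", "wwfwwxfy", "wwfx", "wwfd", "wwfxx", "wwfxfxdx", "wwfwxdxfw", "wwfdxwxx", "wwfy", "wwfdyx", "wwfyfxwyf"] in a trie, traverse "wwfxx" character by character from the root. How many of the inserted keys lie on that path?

2

Traverse "wwfxx" character by character; count nodes along the way that are marked as word ends.
Prefixes of the query that are stored words: "wwfx", "wwfxx"
Count: 2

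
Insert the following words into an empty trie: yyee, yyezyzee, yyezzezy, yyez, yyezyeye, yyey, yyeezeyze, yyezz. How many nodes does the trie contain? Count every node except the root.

Insert word by word; a character creates a node only if that edge doesn't already exist:
  "yyee" → 4 new (y, y, e, e)
  "yyezyzee" → prefix "yye" already present; 5 new (z, y, z, e, e)
  "yyezzezy" → prefix "yyez" already present; 4 new (z, e, z, y)
  "yyez" → prefix "yyez" already present; 0 new (none)
  "yyezyeye" → prefix "yyezy" already present; 3 new (e, y, e)
  "yyey" → prefix "yye" already present; 1 new (y)
  "yyeezeyze" → prefix "yyee" already present; 5 new (z, e, y, z, e)
  "yyezz" → prefix "yyezz" already present; 0 new (none)
Total nodes = 4 + 5 + 4 + 0 + 3 + 1 + 5 + 0 = 22

22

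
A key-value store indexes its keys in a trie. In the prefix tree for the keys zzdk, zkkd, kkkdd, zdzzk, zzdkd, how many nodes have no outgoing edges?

4

A leaf is a node with no children — equivalently, the end of a word that is not a proper prefix of any other stored word.
Those words: "kkkdd", "zdzzk", "zkkd", "zzdkd"
Leaf count: 4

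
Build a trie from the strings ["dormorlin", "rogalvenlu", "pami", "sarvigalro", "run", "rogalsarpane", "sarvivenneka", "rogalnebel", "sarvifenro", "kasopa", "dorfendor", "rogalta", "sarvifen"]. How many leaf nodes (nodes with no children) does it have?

12

A leaf is a node with no children — equivalently, the end of a word that is not a proper prefix of any other stored word.
Those words: "dorfendor", "dormorlin", "kasopa", "pami", "rogalnebel", "rogalsarpane", "rogalta", "rogalvenlu", "run", "sarvifenro", "sarvigalro", "sarvivenneka"
Leaf count: 12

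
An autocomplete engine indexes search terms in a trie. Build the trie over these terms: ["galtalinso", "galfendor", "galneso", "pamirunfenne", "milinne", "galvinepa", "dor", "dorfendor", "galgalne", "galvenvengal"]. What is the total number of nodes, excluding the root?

67

Trace insertions, counting only characters that open a new branch:
  "galtalinso" → 10 new (g, a, l, t, a, l, i, n, s, o)
  "galfendor" → prefix "gal" already present; 6 new (f, e, n, d, o, r)
  "galneso" → prefix "gal" already present; 4 new (n, e, s, o)
  "pamirunfenne" → 12 new (p, a, m, i, r, u, n, f, e, n, n, e)
  "milinne" → 7 new (m, i, l, i, n, n, e)
  "galvinepa" → prefix "gal" already present; 6 new (v, i, n, e, p, a)
  "dor" → 3 new (d, o, r)
  "dorfendor" → prefix "dor" already present; 6 new (f, e, n, d, o, r)
  "galgalne" → prefix "gal" already present; 5 new (g, a, l, n, e)
  "galvenvengal" → prefix "galv" already present; 8 new (e, n, v, e, n, g, a, l)
Total nodes = 10 + 6 + 4 + 12 + 7 + 6 + 3 + 6 + 5 + 8 = 67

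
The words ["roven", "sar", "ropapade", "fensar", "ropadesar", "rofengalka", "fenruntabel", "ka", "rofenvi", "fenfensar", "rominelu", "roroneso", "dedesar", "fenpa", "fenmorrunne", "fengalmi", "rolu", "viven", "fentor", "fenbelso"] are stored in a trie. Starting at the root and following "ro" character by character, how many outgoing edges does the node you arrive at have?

The children of the "ro" node are the distinct next characters among strings starting with "ro".
Characters that immediately follow "ro" among the stored strings: {f, l, m, p, r, v}.
That node has 6 child edges.

6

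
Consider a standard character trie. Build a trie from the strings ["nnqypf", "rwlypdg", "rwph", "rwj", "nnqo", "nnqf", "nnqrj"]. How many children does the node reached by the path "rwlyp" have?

The children of the "rwlyp" node are the distinct next characters among strings starting with "rwlyp".
Characters that immediately follow "rwlyp" among the stored strings: {d}.
That node has 1 child edge.

1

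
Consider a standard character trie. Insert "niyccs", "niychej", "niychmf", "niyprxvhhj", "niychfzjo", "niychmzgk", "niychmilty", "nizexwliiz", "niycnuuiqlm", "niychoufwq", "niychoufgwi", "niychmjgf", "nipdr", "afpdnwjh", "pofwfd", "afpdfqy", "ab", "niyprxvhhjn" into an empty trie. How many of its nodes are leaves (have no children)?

A leaf is a node with no children — equivalently, the end of a word that is not a proper prefix of any other stored word.
Those words: "ab", "afpdfqy", "afpdnwjh", "nipdr", "niyccs", "niychej", "niychfzjo", "niychmf", "niychmilty", "niychmjgf", "niychmzgk", "niychoufgwi", "niychoufwq", "niycnuuiqlm", "niyprxvhhjn", "nizexwliiz", "pofwfd"
Leaf count: 17

17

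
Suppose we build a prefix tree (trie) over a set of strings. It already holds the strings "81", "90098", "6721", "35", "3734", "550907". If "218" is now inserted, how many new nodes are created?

3

No existing word starts with "2", so every character of "218" needs a new node.
3 − 0 = 3 new nodes.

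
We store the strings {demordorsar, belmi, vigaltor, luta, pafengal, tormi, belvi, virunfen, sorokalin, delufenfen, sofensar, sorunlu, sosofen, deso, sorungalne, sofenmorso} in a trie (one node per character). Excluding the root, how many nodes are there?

93

Insert word by word; a character creates a node only if that edge doesn't already exist:
  "demordorsar" → 11 new (d, e, m, o, r, d, o, r, s, a, r)
  "belmi" → 5 new (b, e, l, m, i)
  "vigaltor" → 8 new (v, i, g, a, l, t, o, r)
  "luta" → 4 new (l, u, t, a)
  "pafengal" → 8 new (p, a, f, e, n, g, a, l)
  "tormi" → 5 new (t, o, r, m, i)
  "belvi" → prefix "bel" already present; 2 new (v, i)
  "virunfen" → prefix "vi" already present; 6 new (r, u, n, f, e, n)
  "sorokalin" → 9 new (s, o, r, o, k, a, l, i, n)
  "delufenfen" → prefix "de" already present; 8 new (l, u, f, e, n, f, e, n)
  "sofensar" → prefix "so" already present; 6 new (f, e, n, s, a, r)
  "sorunlu" → prefix "sor" already present; 4 new (u, n, l, u)
  "sosofen" → prefix "so" already present; 5 new (s, o, f, e, n)
  "deso" → prefix "de" already present; 2 new (s, o)
  "sorungalne" → prefix "sorun" already present; 5 new (g, a, l, n, e)
  "sofenmorso" → prefix "sofen" already present; 5 new (m, o, r, s, o)
Total nodes = 11 + 5 + 8 + 4 + 8 + 5 + 2 + 6 + 9 + 8 + 6 + 4 + 5 + 2 + 5 + 5 = 93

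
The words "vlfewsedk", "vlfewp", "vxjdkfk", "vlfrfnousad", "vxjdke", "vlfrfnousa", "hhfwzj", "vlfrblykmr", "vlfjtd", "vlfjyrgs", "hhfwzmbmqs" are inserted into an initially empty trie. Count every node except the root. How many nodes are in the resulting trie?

49

Count nodes per top-level branch (shared prefixes stored once):
  'h'-branch (hhfwzj, hhfwzmbmqs): 11 nodes
  'v'-branch (vlfewp, vlfewsedk, vlfjtd, vlfjyrgs, vlfrblykmr, vlfrfnousa, vlfrfnousad, vxjdke, vxjdkfk): 38 nodes
Sum: 49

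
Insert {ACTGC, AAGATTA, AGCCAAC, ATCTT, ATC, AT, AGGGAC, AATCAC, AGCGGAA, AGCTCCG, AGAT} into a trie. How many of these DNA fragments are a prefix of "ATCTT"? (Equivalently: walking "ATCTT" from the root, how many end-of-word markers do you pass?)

3

Traverse "ATCTT" character by character; count nodes along the way that are marked as word ends.
Prefixes of the query that are stored words: "AT", "ATC", "ATCTT"
Count: 3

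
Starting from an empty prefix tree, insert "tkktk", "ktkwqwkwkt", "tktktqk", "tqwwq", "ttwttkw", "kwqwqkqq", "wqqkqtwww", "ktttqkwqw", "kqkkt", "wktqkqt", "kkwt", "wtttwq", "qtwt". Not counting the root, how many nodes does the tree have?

Insert word by word; a character creates a node only if that edge doesn't already exist:
  "tkktk" → 5 new (t, k, k, t, k)
  "ktkwqwkwkt" → 10 new (k, t, k, w, q, w, k, w, k, t)
  "tktktqk" → prefix "tk" already present; 5 new (t, k, t, q, k)
  "tqwwq" → prefix "t" already present; 4 new (q, w, w, q)
  "ttwttkw" → prefix "t" already present; 6 new (t, w, t, t, k, w)
  "kwqwqkqq" → prefix "k" already present; 7 new (w, q, w, q, k, q, q)
  "wqqkqtwww" → 9 new (w, q, q, k, q, t, w, w, w)
  "ktttqkwqw" → prefix "kt" already present; 7 new (t, t, q, k, w, q, w)
  "kqkkt" → prefix "k" already present; 4 new (q, k, k, t)
  "wktqkqt" → prefix "w" already present; 6 new (k, t, q, k, q, t)
  "kkwt" → prefix "k" already present; 3 new (k, w, t)
  "wtttwq" → prefix "w" already present; 5 new (t, t, t, w, q)
  "qtwt" → 4 new (q, t, w, t)
Total nodes = 5 + 10 + 5 + 4 + 6 + 7 + 9 + 7 + 4 + 6 + 3 + 5 + 4 = 75

75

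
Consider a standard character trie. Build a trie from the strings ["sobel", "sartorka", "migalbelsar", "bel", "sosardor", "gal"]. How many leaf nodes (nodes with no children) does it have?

6

Leaves are exactly the stored words that no other stored word extends.
Those words: "bel", "gal", "migalbelsar", "sartorka", "sobel", "sosardor"
Leaf count: 6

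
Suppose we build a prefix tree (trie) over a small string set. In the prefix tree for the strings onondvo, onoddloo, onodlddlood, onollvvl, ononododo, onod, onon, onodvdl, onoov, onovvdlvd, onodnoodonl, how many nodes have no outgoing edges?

A leaf is a node with no children — equivalently, the end of a word that is not a proper prefix of any other stored word.
Those words: "onoddloo", "onodlddlood", "onodnoodonl", "onodvdl", "onollvvl", "onondvo", "ononododo", "onoov", "onovvdlvd"
Leaf count: 9

9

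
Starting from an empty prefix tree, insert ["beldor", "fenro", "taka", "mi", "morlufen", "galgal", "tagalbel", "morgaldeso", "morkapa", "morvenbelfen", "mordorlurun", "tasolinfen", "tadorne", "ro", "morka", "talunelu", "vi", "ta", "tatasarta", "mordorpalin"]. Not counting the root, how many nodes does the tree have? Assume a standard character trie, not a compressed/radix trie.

99

Trace insertions, counting only characters that open a new branch:
  "beldor" → 6 new (b, e, l, d, o, r)
  "fenro" → 5 new (f, e, n, r, o)
  "taka" → 4 new (t, a, k, a)
  "mi" → 2 new (m, i)
  "morlufen" → prefix "m" already present; 7 new (o, r, l, u, f, e, n)
  "galgal" → 6 new (g, a, l, g, a, l)
  "tagalbel" → prefix "ta" already present; 6 new (g, a, l, b, e, l)
  "morgaldeso" → prefix "mor" already present; 7 new (g, a, l, d, e, s, o)
  "morkapa" → prefix "mor" already present; 4 new (k, a, p, a)
  "morvenbelfen" → prefix "mor" already present; 9 new (v, e, n, b, e, l, f, e, n)
  "mordorlurun" → prefix "mor" already present; 8 new (d, o, r, l, u, r, u, n)
  "tasolinfen" → prefix "ta" already present; 8 new (s, o, l, i, n, f, e, n)
  "tadorne" → prefix "ta" already present; 5 new (d, o, r, n, e)
  "ro" → 2 new (r, o)
  "morka" → prefix "morka" already present; 0 new (none)
  "talunelu" → prefix "ta" already present; 6 new (l, u, n, e, l, u)
  "vi" → 2 new (v, i)
  "ta" → prefix "ta" already present; 0 new (none)
  "tatasarta" → prefix "ta" already present; 7 new (t, a, s, a, r, t, a)
  "mordorpalin" → prefix "mordor" already present; 5 new (p, a, l, i, n)
Total nodes = 6 + 5 + 4 + 2 + 7 + 6 + 6 + 7 + 4 + 9 + 8 + 8 + 5 + 2 + 0 + 6 + 2 + 0 + 7 + 5 = 99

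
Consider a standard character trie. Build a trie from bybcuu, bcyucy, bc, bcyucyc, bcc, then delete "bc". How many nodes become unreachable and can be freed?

0

Walk "bc" from the leaf back toward the root, removing each node that no remaining word uses.
Every node on "bc" is still needed (e.g. by "bcyucy"), so nothing is freed.
Nodes removed: 0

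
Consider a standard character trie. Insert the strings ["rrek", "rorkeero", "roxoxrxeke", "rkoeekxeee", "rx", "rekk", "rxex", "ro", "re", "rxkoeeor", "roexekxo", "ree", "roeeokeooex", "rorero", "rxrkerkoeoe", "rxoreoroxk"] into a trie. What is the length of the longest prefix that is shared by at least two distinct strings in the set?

3

The deepest shared node is where two words last agree before diverging.
e.g. "roeeokeooex" and "roexekxo" share the prefix "roe" of length 3; no pair shares a longer one.
Longest shared-prefix length: 3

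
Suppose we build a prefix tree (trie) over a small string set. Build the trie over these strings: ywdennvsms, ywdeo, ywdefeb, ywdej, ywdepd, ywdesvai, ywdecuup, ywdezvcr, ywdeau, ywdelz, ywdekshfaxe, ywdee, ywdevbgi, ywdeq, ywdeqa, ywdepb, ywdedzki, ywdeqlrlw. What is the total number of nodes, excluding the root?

56

Insert word by word; a character creates a node only if that edge doesn't already exist:
  "ywdennvsms" → 10 new (y, w, d, e, n, n, v, s, m, s)
  "ywdeo" → prefix "ywde" already present; 1 new (o)
  "ywdefeb" → prefix "ywde" already present; 3 new (f, e, b)
  "ywdej" → prefix "ywde" already present; 1 new (j)
  "ywdepd" → prefix "ywde" already present; 2 new (p, d)
  "ywdesvai" → prefix "ywde" already present; 4 new (s, v, a, i)
  "ywdecuup" → prefix "ywde" already present; 4 new (c, u, u, p)
  "ywdezvcr" → prefix "ywde" already present; 4 new (z, v, c, r)
  "ywdeau" → prefix "ywde" already present; 2 new (a, u)
  "ywdelz" → prefix "ywde" already present; 2 new (l, z)
  "ywdekshfaxe" → prefix "ywde" already present; 7 new (k, s, h, f, a, x, e)
  "ywdee" → prefix "ywde" already present; 1 new (e)
  "ywdevbgi" → prefix "ywde" already present; 4 new (v, b, g, i)
  "ywdeq" → prefix "ywde" already present; 1 new (q)
  "ywdeqa" → prefix "ywdeq" already present; 1 new (a)
  "ywdepb" → prefix "ywdep" already present; 1 new (b)
  "ywdedzki" → prefix "ywde" already present; 4 new (d, z, k, i)
  "ywdeqlrlw" → prefix "ywdeq" already present; 4 new (l, r, l, w)
Total nodes = 10 + 1 + 3 + 1 + 2 + 4 + 4 + 4 + 2 + 2 + 7 + 1 + 4 + 1 + 1 + 1 + 4 + 4 = 56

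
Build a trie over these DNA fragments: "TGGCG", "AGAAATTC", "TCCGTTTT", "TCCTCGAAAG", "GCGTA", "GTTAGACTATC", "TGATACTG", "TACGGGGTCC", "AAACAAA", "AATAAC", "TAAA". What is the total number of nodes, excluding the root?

Count nodes per top-level branch (shared prefixes stored once):
  'A'-branch (AAACAAA, AATAAC, AGAAATTC): 18 nodes
  'G'-branch (GCGTA, GTTAGACTATC): 15 nodes
  'T'-branch (TAAA, TACGGGGTCC, TCCGTTTT, TCCTCGAAAG, TGATACTG, TGGCG): 36 nodes
Sum: 69

69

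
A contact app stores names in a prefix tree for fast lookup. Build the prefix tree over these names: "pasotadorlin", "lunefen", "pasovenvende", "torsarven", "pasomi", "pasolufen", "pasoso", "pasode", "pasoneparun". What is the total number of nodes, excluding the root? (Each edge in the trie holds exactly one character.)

Trace insertions, counting only characters that open a new branch:
  "pasotadorlin" → 12 new (p, a, s, o, t, a, d, o, r, l, i, n)
  "lunefen" → 7 new (l, u, n, e, f, e, n)
  "pasovenvende" → prefix "paso" already present; 8 new (v, e, n, v, e, n, d, e)
  "torsarven" → 9 new (t, o, r, s, a, r, v, e, n)
  "pasomi" → prefix "paso" already present; 2 new (m, i)
  "pasolufen" → prefix "paso" already present; 5 new (l, u, f, e, n)
  "pasoso" → prefix "paso" already present; 2 new (s, o)
  "pasode" → prefix "paso" already present; 2 new (d, e)
  "pasoneparun" → prefix "paso" already present; 7 new (n, e, p, a, r, u, n)
Total nodes = 12 + 7 + 8 + 9 + 2 + 5 + 2 + 2 + 7 = 54

54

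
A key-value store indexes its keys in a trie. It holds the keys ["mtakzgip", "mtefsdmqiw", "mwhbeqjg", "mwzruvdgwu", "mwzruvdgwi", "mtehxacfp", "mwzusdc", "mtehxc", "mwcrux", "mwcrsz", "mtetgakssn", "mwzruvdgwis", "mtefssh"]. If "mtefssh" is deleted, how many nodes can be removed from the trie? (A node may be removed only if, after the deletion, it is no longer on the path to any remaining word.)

Walk "mtefssh" from the leaf back toward the root, removing each node that no remaining word uses.
The suffix "sh" (2 nodes) is used only by "mtefssh"; the node for "mtefs" still has the child "d", so pruning stops there.
Nodes removed: 2

2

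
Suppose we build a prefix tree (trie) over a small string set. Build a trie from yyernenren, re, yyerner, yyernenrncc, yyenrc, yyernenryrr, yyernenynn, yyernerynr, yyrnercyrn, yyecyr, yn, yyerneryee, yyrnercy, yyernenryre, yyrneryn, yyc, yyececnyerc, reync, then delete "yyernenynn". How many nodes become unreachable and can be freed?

3

A node on "yyernenynn"'s path can go only if nothing else ends at it or branches off below it.
The suffix "ynn" (3 nodes) is used only by "yyernenynn"; the node for "yyernen" still has the child "r", so pruning stops there.
Nodes removed: 3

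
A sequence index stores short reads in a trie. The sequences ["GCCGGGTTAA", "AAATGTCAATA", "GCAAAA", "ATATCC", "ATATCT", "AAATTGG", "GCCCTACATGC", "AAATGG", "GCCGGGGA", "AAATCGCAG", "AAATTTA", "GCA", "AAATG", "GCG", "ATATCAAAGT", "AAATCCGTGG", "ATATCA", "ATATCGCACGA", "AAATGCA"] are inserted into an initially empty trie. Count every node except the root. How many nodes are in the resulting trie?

Count nodes per top-level branch (shared prefixes stored once):
  'A'-branch (AAATCCGTGG, AAATCGCAG, AAATG, AAATGCA, AAATGG, AAATGTCAATA, AAATTGG, AAATTTA, ATATCA, ATATCAAAGT, ATATCC, ATATCGCACGA, ATATCT): 46 nodes
  'G'-branch (GCA, GCAAAA, GCCCTACATGC, GCCGGGGA, GCCGGGTTAA, GCG): 25 nodes
Sum: 71

71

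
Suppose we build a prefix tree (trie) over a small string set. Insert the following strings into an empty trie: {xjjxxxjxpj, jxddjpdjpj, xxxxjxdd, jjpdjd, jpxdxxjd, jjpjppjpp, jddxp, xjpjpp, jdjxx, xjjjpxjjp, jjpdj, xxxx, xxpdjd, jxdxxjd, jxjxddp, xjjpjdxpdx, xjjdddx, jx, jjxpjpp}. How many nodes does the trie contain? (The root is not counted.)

Count nodes per top-level branch (shared prefixes stored once):
  'j'-branch (jddxp, jdjxx, jjpdj, jjpdjd, jjpjppjpp, jjxpjpp, jpxdxxjd, jx, jxddjpdjpj, jxdxxjd, jxjxddp): 49 nodes
  'x'-branch (xjjdddx, xjjjpxjjp, xjjpjdxpdx, xjjxxxjxpj, xjpjpp, xxpdjd, xxxx, xxxxjxdd): 42 nodes
Sum: 91

91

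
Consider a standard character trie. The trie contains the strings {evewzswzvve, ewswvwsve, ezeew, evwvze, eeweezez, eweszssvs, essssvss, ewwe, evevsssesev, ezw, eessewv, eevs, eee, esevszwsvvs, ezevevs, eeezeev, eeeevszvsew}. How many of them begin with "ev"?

Walk to "ev"; the words in its subtree are exactly those with that prefix.
Words under "ev": evevsssesev, evewzswzvve, evwvze
Count: 3

3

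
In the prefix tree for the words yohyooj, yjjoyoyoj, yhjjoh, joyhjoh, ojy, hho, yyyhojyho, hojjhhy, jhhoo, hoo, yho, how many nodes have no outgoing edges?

11

Leaves are exactly the stored words that no other stored word extends.
Those words: "hho", "hojjhhy", "hoo", "jhhoo", "joyhjoh", "ojy", "yhjjoh", "yho", "yjjoyoyoj", "yohyooj", "yyyhojyho"
Leaf count: 11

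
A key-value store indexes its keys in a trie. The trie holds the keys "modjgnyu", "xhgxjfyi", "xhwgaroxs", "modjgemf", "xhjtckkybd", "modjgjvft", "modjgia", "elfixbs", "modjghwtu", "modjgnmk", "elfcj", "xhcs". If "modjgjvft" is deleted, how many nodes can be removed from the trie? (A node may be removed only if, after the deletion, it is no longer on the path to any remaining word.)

A node on "modjgjvft"'s path can go only if nothing else ends at it or branches off below it.
The suffix "jvft" (4 nodes) is used only by "modjgjvft"; the node for "modjg" still has the child "n", so pruning stops there.
Nodes removed: 4

4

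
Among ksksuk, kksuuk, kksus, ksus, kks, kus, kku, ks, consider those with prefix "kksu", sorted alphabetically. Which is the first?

kksus

Filter for "kksu…" and sort: "kksus", "kksuuk"
The 1st is kksus.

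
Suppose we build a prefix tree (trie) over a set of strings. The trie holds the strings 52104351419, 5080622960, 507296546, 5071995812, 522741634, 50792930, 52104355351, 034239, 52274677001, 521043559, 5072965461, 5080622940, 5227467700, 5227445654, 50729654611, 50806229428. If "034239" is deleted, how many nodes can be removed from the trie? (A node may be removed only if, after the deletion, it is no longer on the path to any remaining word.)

After clearing the end-marker at "034239", prune upward until reaching a node still needed by another word.
No other word shares any prefix with "034239", so all 6 of its nodes go.
Nodes removed: 6

6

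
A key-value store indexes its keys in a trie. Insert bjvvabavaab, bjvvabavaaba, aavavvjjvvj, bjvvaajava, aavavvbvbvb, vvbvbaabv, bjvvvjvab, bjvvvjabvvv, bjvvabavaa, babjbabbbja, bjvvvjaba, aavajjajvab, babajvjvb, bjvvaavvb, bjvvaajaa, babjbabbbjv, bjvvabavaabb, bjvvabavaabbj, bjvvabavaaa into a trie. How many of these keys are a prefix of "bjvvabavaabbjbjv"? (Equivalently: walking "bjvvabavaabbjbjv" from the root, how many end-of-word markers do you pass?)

Check each prefix of "bjvvabavaabbjbjv" against the stored set — each match is an end-marker on the path.
Prefixes of the query that are stored words: "bjvvabavaa", "bjvvabavaab", "bjvvabavaabb", "bjvvabavaabbj"
Count: 4

4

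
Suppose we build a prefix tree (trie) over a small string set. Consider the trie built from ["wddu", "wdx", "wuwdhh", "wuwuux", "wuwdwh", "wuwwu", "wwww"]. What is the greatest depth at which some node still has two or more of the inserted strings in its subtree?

Look for the deepest trie node that still has at least two words in its subtree.
e.g. "wuwdhh" and "wuwdwh" share the prefix "wuwd" of length 4; no pair shares a longer one.
Longest shared-prefix length: 4

4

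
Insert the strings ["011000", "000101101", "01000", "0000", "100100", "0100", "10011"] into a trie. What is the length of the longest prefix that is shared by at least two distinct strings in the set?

Look for the deepest trie node that still has at least two words in its subtree.
"0100" and "01000" agree on "0100" (4 characters) before diverging; nothing deeper is shared.
Longest shared-prefix length: 4

4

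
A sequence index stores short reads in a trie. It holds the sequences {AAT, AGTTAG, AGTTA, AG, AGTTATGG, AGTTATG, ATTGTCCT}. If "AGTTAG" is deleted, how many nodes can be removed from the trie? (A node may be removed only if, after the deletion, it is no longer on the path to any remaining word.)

After clearing the end-marker at "AGTTAG", prune upward until reaching a node still needed by another word.
The suffix "G" (1 node) is used only by "AGTTAG"; the node for "AGTTA" still has the child "T", so pruning stops there.
Nodes removed: 1

1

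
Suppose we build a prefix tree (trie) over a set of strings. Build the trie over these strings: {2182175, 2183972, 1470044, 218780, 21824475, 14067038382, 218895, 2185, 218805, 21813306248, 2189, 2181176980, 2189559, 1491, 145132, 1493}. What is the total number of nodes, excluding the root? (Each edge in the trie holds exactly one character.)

65

Insert word by word; a character creates a node only if that edge doesn't already exist:
  "2182175" → 7 new (2, 1, 8, 2, 1, 7, 5)
  "2183972" → prefix "218" already present; 4 new (3, 9, 7, 2)
  "1470044" → 7 new (1, 4, 7, 0, 0, 4, 4)
  "218780" → prefix "218" already present; 3 new (7, 8, 0)
  "21824475" → prefix "2182" already present; 4 new (4, 4, 7, 5)
  "14067038382" → prefix "14" already present; 9 new (0, 6, 7, 0, 3, 8, 3, 8, 2)
  "218895" → prefix "218" already present; 3 new (8, 9, 5)
  "2185" → prefix "218" already present; 1 new (5)
  "218805" → prefix "2188" already present; 2 new (0, 5)
  "21813306248" → prefix "218" already present; 8 new (1, 3, 3, 0, 6, 2, 4, 8)
  "2189" → prefix "218" already present; 1 new (9)
  "2181176980" → prefix "2181" already present; 6 new (1, 7, 6, 9, 8, 0)
  "2189559" → prefix "2189" already present; 3 new (5, 5, 9)
  "1491" → prefix "14" already present; 2 new (9, 1)
  "145132" → prefix "14" already present; 4 new (5, 1, 3, 2)
  "1493" → prefix "149" already present; 1 new (3)
Total nodes = 7 + 4 + 7 + 3 + 4 + 9 + 3 + 1 + 2 + 8 + 1 + 6 + 3 + 2 + 4 + 1 = 65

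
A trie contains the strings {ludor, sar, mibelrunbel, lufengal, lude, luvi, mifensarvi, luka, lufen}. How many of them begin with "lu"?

6

Walk to "lu"; the words in its subtree are exactly those with that prefix.
Words under "lu": lude, ludor, lufen, lufengal, luka, luvi
Count: 6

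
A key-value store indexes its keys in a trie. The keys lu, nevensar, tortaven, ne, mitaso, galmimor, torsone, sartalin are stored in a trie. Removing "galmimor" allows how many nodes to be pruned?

A node on "galmimor"'s path can go only if nothing else ends at it or branches off below it.
No other word shares any prefix with "galmimor", so all 8 of its nodes go.
Nodes removed: 8

8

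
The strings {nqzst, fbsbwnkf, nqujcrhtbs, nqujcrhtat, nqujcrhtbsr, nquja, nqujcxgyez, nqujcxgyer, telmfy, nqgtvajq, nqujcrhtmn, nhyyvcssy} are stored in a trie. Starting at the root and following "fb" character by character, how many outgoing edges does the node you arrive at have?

Follow the path "fb" to its node, then look at its outgoing edges.
Distinct next characters after "fb": s.
That node has 1 child edge.

1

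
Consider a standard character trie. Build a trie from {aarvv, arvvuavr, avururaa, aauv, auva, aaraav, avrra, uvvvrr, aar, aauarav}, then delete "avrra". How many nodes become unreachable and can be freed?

3

Walk "avrra" from the leaf back toward the root, removing each node that no remaining word uses.
The suffix "rra" (3 nodes) is used only by "avrra"; the node for "av" still has the child "u", so pruning stops there.
Nodes removed: 3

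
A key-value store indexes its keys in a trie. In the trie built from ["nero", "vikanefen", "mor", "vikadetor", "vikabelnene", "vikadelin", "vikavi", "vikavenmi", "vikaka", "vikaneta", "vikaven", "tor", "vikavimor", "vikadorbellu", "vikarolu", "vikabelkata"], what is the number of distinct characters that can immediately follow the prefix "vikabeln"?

1

Follow the path "vikabeln" to its node, then look at its outgoing edges.
Characters that immediately follow "vikabeln" among the stored strings: {e}.
That node has 1 child edge.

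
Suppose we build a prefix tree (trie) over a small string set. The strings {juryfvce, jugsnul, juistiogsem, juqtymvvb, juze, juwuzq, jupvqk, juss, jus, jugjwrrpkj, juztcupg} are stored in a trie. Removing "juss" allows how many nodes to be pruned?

1

Walk "juss" from the leaf back toward the root, removing each node that no remaining word uses.
The suffix "s" (1 node) is used only by "juss"; "jus" is itself a stored word, so pruning stops there.
Nodes removed: 1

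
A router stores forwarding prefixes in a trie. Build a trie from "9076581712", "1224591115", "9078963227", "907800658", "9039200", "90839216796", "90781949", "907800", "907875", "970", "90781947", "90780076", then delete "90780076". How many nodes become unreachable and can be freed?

Walk "90780076" from the leaf back toward the root, removing each node that no remaining word uses.
The suffix "76" (2 nodes) is used only by "90780076"; the node for "907800" still has the child "6", so pruning stops there.
Nodes removed: 2

2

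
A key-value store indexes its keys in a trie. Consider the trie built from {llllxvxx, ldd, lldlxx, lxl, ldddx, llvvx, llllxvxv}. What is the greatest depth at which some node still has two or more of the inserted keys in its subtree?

The deepest shared node is where two words last agree before diverging.
"llllxvxv" and "llllxvxx" agree on "llllxvx" (7 characters) before diverging; nothing deeper is shared.
Longest shared-prefix length: 7

7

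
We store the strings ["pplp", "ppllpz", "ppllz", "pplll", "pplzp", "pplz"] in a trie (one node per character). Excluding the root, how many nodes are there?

11

Trie structure (* marks end of a word):
(root)
└─ p
   └─ p
      └─ l
         ├─ l
         │  ├─ l *
         │  ├─ p
         │  │  └─ z *
         │  └─ z *
         ├─ p *
         └─ z *
            └─ p *
Counting every labelled node above: 11.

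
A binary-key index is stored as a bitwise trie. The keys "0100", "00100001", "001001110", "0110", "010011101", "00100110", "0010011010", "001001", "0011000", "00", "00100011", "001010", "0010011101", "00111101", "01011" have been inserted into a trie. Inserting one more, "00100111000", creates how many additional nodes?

Walking "00100111000" from the root, the first 9 characters ("001001110") follow existing edges; "0" is the first miss.
Each of the 2 remaining characters creates one node.

2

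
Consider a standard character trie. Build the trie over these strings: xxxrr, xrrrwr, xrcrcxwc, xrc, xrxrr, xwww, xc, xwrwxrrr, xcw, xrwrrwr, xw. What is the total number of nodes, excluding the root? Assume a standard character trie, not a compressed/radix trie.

Trie structure (* marks end of a word):
(root)
└─ x
   ├─ c *
   │  └─ w *
   ├─ r
   │  ├─ c *
   │  │  └─ r
   │  │     └─ c
   │  │        └─ x
   │  │           └─ w
   │  │              └─ c *
   │  ├─ r
   │  │  └─ r
   │  │     └─ w
   │  │        └─ r *
   │  ├─ w
   │  │  └─ r
   │  │     └─ r
   │  │        └─ w
   │  │           └─ r *
   │  └─ x
   │     └─ r
   │        └─ r *
   ├─ w *
   │  ├─ r
   │  │  └─ w
   │  │     └─ x
   │  │        └─ r
   │  │           └─ r
   │  │              └─ r *
   │  └─ w
   │     └─ w *
   └─ x
      └─ x
         └─ r
            └─ r *
Counting every labelled node above: 35.

35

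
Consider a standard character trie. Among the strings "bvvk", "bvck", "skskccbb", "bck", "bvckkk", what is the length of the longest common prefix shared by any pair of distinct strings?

4

Equivalently: take the maximum, over all pairs, of their longest common prefix length.
e.g. "bvck" and "bvckkk" share the prefix "bvck" of length 4; no pair shares a longer one.
Longest shared-prefix length: 4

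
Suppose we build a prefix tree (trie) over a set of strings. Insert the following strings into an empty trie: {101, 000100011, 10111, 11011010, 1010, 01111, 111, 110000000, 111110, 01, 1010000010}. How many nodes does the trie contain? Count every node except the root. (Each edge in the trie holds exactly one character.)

42

Count nodes per top-level branch (shared prefixes stored once):
  '0'-branch (000100011, 01, 01111): 13 nodes
  '1'-branch (101, 1010, 1010000010, 10111, 110000000, 11011010, 111, 111110): 29 nodes
Sum: 42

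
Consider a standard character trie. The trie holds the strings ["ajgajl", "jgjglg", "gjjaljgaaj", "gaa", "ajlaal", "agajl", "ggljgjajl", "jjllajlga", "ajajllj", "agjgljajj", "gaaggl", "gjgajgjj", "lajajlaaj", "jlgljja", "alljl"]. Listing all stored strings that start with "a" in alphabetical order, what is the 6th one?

alljl

Filter for "a…" and sort: "agajl", "agjgljajj", "ajajllj", "ajgajl", "ajlaal", "alljl"
The 6th is alljl.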